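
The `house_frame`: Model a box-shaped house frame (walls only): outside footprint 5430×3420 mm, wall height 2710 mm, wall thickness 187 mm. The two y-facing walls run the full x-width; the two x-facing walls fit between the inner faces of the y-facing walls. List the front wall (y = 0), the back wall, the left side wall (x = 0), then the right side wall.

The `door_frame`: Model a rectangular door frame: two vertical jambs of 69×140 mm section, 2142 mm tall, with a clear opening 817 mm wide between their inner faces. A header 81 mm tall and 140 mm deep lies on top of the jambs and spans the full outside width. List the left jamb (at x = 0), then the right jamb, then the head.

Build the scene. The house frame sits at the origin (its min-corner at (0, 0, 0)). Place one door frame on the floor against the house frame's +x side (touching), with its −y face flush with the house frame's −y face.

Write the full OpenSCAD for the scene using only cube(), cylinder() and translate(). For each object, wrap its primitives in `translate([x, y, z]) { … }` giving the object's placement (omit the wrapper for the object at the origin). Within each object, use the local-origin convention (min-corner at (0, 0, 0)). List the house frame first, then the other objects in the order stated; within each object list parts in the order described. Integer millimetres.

cube([5430, 187, 2710]);
translate([0, 3233, 0]) cube([5430, 187, 2710]);
translate([0, 187, 0]) cube([187, 3046, 2710]);
translate([5243, 187, 0]) cube([187, 3046, 2710]);
translate([5430, 0, 0]) {
  cube([69, 140, 2142]);
  translate([886, 0, 0]) cube([69, 140, 2142]);
  translate([0, 0, 2142]) cube([955, 140, 81]);
}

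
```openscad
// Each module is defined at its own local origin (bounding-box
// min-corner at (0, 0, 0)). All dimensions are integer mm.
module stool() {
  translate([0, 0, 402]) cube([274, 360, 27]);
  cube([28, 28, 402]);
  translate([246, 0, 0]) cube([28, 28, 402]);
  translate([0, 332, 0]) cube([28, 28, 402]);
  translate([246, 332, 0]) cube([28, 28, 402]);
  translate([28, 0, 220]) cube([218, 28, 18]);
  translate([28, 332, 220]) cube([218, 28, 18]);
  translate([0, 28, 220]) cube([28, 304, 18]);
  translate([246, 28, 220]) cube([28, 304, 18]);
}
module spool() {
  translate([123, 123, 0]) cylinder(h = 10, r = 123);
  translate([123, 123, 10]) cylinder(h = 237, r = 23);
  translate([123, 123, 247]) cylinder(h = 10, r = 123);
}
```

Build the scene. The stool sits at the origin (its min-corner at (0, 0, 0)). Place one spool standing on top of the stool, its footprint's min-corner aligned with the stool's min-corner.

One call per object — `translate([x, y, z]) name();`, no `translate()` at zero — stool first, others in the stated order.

stool();
translate([0, 0, 429]) spool();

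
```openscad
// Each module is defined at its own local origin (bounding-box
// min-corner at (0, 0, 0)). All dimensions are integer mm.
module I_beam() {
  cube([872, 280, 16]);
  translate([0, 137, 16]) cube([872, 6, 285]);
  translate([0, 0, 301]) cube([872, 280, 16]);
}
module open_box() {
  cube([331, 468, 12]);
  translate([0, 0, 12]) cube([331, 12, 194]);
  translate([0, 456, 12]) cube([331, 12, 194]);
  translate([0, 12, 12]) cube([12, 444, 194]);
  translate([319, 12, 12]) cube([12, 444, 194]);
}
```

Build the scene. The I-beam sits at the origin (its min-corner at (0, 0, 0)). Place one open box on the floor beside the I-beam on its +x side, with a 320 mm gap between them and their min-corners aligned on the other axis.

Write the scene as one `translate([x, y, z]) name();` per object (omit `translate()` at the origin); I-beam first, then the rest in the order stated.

I_beam();
translate([1192, 0, 0]) open_box();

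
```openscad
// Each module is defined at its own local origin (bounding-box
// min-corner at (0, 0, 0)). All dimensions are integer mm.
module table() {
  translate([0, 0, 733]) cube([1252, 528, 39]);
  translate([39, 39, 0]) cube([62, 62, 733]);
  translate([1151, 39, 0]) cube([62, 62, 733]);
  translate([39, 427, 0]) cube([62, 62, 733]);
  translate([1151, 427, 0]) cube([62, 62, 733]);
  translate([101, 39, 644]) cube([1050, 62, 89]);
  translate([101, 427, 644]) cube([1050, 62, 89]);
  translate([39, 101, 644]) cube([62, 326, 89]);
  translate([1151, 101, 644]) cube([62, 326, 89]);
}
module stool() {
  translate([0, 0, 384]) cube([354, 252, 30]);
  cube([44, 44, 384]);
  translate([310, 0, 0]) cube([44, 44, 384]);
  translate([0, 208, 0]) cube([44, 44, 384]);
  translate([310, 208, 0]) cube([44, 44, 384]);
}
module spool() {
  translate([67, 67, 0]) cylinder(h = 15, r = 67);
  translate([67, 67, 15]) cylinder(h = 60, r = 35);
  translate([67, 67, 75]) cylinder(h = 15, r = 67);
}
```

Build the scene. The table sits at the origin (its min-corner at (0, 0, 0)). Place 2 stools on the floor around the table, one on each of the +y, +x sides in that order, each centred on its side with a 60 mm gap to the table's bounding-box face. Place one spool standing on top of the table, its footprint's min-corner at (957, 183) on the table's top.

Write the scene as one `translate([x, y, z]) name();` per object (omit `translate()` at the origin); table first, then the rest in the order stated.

table();
translate([449, 588, 0]) stool();
translate([1312, 138, 0]) stool();
translate([957, 183, 772]) spool();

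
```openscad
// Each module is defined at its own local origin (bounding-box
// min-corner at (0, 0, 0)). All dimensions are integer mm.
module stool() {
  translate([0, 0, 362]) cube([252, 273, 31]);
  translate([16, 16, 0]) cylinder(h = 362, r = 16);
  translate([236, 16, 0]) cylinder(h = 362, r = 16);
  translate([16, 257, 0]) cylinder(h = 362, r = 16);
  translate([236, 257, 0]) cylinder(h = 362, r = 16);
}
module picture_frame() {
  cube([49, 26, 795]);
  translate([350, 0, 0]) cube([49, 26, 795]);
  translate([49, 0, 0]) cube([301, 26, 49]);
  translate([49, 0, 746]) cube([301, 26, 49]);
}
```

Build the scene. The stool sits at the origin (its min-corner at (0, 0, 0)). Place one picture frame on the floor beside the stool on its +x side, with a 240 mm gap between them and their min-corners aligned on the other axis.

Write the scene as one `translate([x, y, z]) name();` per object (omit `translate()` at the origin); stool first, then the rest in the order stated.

stool();
translate([492, 0, 0]) picture_frame();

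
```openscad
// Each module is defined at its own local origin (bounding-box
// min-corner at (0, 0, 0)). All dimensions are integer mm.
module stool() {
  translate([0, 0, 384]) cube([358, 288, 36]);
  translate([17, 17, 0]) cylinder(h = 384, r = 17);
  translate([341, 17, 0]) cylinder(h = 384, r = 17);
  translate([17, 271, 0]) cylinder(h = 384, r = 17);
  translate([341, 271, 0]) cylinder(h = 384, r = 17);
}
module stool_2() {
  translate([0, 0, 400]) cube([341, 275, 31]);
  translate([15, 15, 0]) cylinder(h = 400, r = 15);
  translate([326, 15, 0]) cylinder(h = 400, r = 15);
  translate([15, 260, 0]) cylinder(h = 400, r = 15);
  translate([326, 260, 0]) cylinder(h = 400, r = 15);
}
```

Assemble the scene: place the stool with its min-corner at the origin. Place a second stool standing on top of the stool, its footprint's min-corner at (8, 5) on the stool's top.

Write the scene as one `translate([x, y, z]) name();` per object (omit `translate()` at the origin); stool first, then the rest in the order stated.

stool();
translate([8, 5, 420]) stool_2();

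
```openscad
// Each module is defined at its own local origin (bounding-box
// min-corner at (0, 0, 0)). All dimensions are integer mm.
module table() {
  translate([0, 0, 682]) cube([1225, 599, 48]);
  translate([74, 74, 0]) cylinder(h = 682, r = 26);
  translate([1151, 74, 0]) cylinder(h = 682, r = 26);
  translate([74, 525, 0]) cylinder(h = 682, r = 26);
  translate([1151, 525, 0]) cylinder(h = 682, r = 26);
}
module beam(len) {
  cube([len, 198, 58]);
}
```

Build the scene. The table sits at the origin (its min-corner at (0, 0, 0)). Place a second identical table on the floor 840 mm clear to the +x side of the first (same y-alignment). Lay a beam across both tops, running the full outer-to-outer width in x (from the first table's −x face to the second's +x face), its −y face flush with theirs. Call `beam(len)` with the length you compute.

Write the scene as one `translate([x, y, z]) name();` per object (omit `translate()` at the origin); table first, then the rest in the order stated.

table();
translate([2065, 0, 0]) table();
translate([0, 0, 730]) beam(3290);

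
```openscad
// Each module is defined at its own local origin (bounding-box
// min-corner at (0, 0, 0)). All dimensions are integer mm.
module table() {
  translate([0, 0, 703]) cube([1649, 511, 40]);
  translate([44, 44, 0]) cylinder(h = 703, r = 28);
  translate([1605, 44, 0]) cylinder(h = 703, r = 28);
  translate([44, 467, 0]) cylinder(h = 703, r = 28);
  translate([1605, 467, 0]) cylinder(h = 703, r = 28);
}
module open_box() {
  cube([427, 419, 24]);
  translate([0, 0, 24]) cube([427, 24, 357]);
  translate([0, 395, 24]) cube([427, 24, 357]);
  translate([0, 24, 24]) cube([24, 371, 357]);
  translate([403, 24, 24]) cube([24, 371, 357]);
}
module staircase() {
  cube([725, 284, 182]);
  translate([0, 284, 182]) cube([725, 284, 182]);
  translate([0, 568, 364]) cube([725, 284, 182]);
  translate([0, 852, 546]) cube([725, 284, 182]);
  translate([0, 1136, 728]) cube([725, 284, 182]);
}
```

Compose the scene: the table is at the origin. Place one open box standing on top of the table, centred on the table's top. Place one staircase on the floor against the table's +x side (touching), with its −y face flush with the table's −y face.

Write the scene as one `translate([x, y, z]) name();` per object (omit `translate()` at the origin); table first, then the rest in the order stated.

table();
translate([611, 46, 743]) open_box();
translate([1649, 0, 0]) staircase();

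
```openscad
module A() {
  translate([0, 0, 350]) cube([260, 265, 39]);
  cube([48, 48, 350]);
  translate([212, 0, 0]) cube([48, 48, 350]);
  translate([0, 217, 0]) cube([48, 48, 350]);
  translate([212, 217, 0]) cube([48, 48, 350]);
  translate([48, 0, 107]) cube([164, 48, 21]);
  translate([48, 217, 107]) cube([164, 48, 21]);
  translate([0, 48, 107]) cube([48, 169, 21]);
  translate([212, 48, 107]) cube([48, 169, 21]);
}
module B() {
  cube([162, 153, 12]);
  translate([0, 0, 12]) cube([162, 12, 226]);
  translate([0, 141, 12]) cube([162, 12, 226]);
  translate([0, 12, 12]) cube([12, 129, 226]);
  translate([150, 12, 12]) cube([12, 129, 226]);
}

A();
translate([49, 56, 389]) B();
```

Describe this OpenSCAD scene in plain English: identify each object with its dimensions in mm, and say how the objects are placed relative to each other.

A is a four-legged stool. The seat is a 260×265×39 mm slab whose top surface is at z = 389 mm; four square legs, each 48×48 mm in cross-section, run from the floor (z = 0) to the underside of the seat, each flush with a corner of the seat. Four stretchers, 48 mm wide and 21 mm tall, connect adjacent legs with their undersides at z = 107 mm, each running between the inner faces of the legs it joins and aligned with the legs' outer faces on the other axis.

B is an open-topped rectangular box: outside dimensions 162×153×238 mm, with a uniform wall and base thickness of 12 mm. The base is a full 162×153 slab on the floor; four walls sit on top of the base. The front and back walls (the −y and +y sides) span the full width; the two side walls fit between them.

The open box is on top of the stool, centred.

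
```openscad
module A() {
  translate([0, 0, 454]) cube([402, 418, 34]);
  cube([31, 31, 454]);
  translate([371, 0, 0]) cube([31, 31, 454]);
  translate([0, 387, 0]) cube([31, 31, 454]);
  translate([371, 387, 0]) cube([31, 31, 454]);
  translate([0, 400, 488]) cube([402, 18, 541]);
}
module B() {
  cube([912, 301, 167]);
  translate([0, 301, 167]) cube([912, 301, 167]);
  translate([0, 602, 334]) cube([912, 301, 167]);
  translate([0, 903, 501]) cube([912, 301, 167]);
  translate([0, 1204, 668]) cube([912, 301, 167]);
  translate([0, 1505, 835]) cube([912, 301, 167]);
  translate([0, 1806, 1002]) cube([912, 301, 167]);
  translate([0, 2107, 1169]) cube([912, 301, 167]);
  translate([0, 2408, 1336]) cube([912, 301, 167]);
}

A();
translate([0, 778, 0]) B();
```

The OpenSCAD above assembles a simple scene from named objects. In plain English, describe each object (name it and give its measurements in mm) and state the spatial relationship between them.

A is a chair: 402×418 mm seat, 34 mm thick, top at z = 488 mm, on four 31 mm square corner legs flush with the seat edges. A 18 mm thick backrest slab spans the full seat width, extending 541 mm above the seat top, its back face flush with the seat's +y edge.

B is a run of 9 identical solid stair steps. Each tread is 912×301 mm and each step block is 167 mm high. Step 1 rests on the floor; step k is offset from step 1 by (k−1)×301 mm in y and (k−1)×167 mm in z.

The staircase is on the floor beside the chair on its +y side.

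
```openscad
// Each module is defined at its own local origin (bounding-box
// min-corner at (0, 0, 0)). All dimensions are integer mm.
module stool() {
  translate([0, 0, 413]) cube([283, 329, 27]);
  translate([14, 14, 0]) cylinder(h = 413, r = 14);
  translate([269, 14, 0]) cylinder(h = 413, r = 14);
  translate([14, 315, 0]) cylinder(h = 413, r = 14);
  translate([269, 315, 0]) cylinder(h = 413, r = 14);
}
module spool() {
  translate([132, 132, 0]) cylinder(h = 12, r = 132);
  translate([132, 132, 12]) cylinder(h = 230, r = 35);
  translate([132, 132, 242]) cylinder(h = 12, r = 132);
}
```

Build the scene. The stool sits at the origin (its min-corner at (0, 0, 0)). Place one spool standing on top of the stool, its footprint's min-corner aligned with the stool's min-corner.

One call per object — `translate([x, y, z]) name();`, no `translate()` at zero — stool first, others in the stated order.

stool();
translate([0, 0, 440]) spool();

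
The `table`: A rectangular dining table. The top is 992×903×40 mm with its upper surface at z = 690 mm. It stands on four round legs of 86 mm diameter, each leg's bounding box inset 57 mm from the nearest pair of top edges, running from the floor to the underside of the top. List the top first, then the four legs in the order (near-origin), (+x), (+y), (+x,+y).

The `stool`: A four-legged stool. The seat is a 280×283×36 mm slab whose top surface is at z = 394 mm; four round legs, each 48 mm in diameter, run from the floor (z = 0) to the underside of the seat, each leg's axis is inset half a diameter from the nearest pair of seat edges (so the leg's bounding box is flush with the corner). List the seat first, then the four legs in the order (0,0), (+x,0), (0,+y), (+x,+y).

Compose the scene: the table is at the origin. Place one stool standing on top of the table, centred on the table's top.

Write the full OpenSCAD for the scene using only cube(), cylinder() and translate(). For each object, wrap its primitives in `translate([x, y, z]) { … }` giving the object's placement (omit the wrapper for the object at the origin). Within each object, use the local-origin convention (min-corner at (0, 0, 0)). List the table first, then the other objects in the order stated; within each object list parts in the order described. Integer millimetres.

translate([0, 0, 650]) cube([992, 903, 40]);
translate([100, 100, 0]) cylinder(h = 650, r = 43);
translate([892, 100, 0]) cylinder(h = 650, r = 43);
translate([100, 803, 0]) cylinder(h = 650, r = 43);
translate([892, 803, 0]) cylinder(h = 650, r = 43);
translate([356, 310, 690]) {
  translate([0, 0, 358]) cube([280, 283, 36]);
  translate([24, 24, 0]) cylinder(h = 358, r = 24);
  translate([256, 24, 0]) cylinder(h = 358, r = 24);
  translate([24, 259, 0]) cylinder(h = 358, r = 24);
  translate([256, 259, 0]) cylinder(h = 358, r = 24);
}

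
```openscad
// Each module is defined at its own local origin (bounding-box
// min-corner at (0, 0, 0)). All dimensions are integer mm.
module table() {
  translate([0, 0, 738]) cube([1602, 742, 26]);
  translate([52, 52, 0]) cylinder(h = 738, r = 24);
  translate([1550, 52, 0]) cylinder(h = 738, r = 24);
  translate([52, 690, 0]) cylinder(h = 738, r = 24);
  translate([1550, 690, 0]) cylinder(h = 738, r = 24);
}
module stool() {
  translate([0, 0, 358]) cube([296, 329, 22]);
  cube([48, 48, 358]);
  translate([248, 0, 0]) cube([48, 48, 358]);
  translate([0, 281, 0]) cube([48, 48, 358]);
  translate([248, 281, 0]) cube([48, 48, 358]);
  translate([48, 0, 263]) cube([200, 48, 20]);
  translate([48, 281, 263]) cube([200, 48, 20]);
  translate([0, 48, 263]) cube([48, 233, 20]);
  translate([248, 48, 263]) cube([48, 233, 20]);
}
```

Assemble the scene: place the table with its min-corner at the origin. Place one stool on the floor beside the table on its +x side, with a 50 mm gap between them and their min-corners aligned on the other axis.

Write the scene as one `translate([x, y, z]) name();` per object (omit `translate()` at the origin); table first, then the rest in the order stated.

table();
translate([1652, 0, 0]) stool();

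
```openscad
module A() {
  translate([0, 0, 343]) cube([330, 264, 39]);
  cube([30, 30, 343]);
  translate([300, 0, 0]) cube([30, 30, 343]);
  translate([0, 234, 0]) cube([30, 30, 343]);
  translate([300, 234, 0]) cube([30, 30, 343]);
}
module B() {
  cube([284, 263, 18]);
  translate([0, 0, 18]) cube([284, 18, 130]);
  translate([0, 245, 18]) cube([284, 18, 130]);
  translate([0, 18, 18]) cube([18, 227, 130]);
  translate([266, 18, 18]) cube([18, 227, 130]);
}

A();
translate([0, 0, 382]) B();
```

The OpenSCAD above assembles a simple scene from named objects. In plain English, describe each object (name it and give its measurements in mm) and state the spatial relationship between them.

A is a four-legged stool. The seat is a 330×264×39 mm slab whose top surface is at z = 382 mm; four square legs, each 30×30 mm in cross-section, run from the floor (z = 0) to the underside of the seat, each flush with a corner of the seat.

B is an open-topped rectangular box: outside dimensions 284×263×148 mm, with a uniform wall and base thickness of 18 mm. The base is a full 284×263 slab on the floor; four walls sit on top of the base. The front and back walls (the −y and +y sides) span the full width; the two side walls fit between them.

The open box is on top of the stool.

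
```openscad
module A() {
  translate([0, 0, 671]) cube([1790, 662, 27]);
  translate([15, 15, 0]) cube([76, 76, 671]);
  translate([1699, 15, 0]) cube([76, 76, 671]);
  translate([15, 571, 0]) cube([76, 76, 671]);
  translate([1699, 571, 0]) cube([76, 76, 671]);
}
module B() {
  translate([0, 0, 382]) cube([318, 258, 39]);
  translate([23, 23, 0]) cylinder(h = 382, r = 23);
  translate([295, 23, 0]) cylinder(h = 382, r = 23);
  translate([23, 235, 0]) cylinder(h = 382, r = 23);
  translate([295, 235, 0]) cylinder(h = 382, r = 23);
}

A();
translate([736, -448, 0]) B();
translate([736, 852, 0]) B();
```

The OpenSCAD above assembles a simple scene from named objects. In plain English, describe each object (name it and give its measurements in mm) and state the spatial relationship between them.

A is a table with a 1790×662 mm rectangular top, 27 mm thick, top surface at z = 698 mm, supported by four 76×76 mm square legs, each inset 15 mm from the nearest pair of top edges, running from the floor.

B is a simple wooden stool: a rectangular seat 318 mm (x) by 258 mm (y), 39 mm thick, top face at z = 421 mm, on four round legs, each 46 mm in diameter. The legs rest on z = 0, each leg's axis is inset half a diameter from the nearest pair of seat edges (so the leg's bounding box is flush with the corner).

Two stools sit around the table at the −y, +y sides.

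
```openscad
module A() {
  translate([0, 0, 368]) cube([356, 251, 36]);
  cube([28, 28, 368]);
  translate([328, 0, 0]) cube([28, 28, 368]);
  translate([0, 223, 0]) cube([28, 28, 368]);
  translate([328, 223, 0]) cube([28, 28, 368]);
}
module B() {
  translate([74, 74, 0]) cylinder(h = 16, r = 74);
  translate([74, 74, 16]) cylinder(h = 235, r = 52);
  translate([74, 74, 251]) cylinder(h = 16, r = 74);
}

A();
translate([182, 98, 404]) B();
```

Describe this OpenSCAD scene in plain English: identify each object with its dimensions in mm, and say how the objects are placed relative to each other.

A is a four-legged stool. The seat is a 356×251×36 mm slab whose top surface is at z = 404 mm; four square legs, each 28×28 mm in cross-section, run from the floor (z = 0) to the underside of the seat, each flush with a corner of the seat.

B is a spool: two coaxial disc flanges of radius 74 mm and thickness 16 mm, joined by a core cylinder of radius 52 mm and height 235 mm. The lower flange rests on z = 0 and the three cylinders share a vertical axis.

The spool is on top of the stool.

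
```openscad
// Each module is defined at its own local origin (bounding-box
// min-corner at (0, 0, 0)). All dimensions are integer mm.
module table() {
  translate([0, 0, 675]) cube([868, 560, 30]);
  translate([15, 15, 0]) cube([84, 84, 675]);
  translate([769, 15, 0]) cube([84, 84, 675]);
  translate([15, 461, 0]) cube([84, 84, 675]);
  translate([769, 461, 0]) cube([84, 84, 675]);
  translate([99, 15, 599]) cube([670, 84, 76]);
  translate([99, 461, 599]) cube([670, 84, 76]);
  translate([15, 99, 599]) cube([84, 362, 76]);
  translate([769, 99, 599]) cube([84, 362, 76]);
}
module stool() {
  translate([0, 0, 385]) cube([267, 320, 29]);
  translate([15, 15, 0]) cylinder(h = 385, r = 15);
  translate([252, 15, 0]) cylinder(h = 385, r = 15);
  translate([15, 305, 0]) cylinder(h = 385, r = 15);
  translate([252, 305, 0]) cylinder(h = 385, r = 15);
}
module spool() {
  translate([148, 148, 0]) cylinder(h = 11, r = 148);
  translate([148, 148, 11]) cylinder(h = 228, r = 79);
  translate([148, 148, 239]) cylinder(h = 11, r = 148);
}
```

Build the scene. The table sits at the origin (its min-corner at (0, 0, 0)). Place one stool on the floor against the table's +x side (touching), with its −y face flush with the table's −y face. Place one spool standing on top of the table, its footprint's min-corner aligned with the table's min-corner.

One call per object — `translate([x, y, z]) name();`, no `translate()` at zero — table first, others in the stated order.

table();
translate([868, 0, 0]) stool();
translate([0, 0, 705]) spool();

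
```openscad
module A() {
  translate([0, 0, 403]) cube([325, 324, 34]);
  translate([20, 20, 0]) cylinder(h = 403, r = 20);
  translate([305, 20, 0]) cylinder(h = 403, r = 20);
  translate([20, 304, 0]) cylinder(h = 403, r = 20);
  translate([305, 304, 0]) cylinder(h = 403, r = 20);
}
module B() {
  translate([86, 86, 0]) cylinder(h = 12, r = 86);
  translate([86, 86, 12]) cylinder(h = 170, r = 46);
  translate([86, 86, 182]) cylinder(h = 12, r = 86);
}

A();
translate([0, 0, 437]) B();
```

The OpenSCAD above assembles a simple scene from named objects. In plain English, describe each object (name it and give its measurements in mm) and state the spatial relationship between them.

A is a four-legged stool. The seat is a 325×324×34 mm slab whose top surface is at z = 437 mm; four round legs, each 40 mm in diameter, run from the floor (z = 0) to the underside of the seat, each leg's axis is inset half a diameter from the nearest pair of seat edges (so the leg's bounding box is flush with the corner).

B is a spool: two coaxial disc flanges of radius 86 mm and thickness 12 mm, joined by a core cylinder of radius 46 mm and height 170 mm. The lower flange rests on z = 0 and the three cylinders share a vertical axis.

The spool is on top of the stool.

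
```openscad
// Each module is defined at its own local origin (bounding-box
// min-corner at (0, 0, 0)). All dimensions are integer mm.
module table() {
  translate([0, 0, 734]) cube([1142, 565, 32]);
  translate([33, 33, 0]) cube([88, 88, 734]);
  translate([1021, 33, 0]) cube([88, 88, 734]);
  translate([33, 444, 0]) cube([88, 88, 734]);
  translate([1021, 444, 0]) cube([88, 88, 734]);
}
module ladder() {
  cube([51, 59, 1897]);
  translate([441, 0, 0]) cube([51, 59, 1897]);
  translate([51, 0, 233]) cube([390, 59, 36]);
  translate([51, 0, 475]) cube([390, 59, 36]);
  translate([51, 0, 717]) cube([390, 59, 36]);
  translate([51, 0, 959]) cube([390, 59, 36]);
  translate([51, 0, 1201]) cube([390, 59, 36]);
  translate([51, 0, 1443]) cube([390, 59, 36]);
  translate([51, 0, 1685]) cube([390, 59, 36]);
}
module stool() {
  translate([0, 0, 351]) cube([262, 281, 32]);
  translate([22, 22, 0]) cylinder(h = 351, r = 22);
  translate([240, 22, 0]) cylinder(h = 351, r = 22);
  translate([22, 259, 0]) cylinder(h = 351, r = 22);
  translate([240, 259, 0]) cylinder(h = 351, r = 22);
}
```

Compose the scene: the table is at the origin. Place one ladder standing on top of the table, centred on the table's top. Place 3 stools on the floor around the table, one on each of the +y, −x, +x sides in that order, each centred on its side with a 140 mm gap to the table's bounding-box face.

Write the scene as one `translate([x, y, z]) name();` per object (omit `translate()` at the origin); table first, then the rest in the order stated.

table();
translate([325, 253, 766]) ladder();
translate([440, 705, 0]) stool();
translate([-402, 142, 0]) stool();
translate([1282, 142, 0]) stool();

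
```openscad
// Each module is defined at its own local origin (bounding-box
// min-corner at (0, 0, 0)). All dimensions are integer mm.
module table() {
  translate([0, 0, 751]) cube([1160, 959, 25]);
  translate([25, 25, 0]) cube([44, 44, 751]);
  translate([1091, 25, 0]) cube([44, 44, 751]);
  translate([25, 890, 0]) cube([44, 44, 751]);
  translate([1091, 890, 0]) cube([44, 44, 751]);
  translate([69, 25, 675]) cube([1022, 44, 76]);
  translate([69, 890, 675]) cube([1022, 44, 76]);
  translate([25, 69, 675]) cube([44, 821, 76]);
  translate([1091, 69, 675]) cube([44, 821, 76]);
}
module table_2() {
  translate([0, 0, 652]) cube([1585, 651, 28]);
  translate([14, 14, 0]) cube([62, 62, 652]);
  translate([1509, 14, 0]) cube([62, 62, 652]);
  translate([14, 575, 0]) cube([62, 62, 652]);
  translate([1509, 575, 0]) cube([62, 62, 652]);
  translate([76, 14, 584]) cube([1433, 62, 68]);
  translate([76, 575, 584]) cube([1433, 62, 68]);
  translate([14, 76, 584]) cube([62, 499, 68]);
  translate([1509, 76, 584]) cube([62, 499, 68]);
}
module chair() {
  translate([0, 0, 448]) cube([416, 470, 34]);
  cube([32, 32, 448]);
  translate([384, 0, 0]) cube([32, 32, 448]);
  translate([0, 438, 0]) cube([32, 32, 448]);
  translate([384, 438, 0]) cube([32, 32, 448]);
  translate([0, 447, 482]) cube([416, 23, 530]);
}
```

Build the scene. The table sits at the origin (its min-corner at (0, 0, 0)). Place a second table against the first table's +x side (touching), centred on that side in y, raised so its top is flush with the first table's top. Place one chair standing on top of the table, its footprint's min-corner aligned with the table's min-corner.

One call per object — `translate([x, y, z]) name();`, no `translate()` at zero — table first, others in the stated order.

table();
translate([1160, 154, 96]) table_2();
translate([0, 0, 776]) chair();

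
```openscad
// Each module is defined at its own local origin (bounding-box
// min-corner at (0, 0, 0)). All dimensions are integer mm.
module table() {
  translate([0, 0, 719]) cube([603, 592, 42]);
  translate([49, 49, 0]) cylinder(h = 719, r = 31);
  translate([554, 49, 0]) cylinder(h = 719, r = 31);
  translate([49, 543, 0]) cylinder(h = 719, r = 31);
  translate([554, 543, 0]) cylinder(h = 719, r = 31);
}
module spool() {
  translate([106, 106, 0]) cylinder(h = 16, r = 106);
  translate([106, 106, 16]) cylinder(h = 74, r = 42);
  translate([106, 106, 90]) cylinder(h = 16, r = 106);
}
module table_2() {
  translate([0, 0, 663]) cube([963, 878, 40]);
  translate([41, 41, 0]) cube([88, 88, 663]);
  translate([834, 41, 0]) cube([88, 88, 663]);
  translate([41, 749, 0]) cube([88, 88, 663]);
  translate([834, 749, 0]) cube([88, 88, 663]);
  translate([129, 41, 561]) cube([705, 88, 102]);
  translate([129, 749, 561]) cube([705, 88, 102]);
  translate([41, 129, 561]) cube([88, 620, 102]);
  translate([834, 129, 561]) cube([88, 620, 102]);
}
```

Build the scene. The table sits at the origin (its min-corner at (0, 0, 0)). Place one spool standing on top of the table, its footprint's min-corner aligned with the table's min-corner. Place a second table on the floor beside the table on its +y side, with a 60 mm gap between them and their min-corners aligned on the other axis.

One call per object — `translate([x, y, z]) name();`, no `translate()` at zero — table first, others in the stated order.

table();
translate([0, 0, 761]) spool();
translate([0, 652, 0]) table_2();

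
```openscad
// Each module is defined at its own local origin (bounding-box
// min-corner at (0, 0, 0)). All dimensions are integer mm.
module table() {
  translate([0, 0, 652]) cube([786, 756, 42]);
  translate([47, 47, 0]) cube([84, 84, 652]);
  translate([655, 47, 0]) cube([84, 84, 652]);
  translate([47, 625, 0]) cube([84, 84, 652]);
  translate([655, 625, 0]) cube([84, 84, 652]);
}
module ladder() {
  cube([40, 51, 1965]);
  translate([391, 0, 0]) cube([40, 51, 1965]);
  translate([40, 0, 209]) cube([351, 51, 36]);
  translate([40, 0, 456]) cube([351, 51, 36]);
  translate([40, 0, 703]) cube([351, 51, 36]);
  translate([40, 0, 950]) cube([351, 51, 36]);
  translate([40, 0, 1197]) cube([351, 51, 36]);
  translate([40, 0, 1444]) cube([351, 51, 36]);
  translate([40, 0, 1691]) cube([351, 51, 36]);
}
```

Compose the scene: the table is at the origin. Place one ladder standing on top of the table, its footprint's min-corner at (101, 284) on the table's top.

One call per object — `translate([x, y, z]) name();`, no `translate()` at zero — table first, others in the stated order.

table();
translate([101, 284, 694]) ladder();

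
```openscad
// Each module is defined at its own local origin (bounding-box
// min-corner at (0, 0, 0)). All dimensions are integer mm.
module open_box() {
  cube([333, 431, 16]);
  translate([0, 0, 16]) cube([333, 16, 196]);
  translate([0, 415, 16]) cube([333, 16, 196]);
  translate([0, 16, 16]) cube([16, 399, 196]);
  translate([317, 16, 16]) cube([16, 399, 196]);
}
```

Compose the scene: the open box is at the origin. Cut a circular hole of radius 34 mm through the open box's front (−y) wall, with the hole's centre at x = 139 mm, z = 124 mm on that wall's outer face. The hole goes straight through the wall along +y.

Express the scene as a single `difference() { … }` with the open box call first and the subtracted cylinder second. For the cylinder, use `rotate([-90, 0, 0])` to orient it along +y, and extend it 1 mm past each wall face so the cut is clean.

difference() {
  open_box();
  translate([139, -1, 124]) rotate([-90, 0, 0]) cylinder(h = 18, r = 34);
}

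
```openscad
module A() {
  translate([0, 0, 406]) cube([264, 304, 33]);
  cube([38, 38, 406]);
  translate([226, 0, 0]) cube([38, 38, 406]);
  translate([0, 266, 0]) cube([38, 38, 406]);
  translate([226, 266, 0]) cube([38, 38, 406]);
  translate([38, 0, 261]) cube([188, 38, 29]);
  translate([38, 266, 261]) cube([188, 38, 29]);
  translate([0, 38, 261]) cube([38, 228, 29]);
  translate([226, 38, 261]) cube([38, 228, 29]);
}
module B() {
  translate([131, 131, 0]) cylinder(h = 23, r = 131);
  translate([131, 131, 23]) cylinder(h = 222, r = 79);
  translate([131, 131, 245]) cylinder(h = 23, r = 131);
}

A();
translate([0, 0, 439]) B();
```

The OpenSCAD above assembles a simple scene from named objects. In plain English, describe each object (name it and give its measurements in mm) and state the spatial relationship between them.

A is a four-legged stool. The seat is 264×304 mm, 33 mm thick, top at z = 439 mm. It stands on four square legs, each 38×38 mm in cross-section, from z = 0 to the seat underside, each flush with a corner of the seat. Four stretchers, 38 mm wide and 29 mm tall, connect adjacent legs with their undersides at z = 261 mm, each running between the inner faces of the legs it joins and aligned with the legs' outer faces on the other axis.

B is a spool: two coaxial disc flanges of radius 131 mm and thickness 23 mm, joined by a core cylinder of radius 79 mm and height 222 mm. The lower flange rests on z = 0 and the three cylinders share a vertical axis.

The spool is on top of the stool.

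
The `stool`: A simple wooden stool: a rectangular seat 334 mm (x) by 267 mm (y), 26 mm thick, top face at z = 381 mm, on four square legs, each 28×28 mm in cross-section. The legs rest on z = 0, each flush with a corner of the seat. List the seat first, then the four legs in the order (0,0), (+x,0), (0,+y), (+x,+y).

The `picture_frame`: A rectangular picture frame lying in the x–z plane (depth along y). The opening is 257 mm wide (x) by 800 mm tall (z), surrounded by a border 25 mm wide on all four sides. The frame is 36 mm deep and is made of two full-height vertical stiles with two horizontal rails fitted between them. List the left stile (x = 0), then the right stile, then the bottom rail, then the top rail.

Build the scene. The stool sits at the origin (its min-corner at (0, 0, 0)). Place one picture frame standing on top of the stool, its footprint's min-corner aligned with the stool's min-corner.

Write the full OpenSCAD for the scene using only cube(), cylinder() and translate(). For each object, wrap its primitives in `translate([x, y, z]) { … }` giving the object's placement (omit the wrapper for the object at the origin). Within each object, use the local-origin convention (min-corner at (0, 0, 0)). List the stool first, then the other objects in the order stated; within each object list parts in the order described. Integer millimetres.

translate([0, 0, 355]) cube([334, 267, 26]);
cube([28, 28, 355]);
translate([306, 0, 0]) cube([28, 28, 355]);
translate([0, 239, 0]) cube([28, 28, 355]);
translate([306, 239, 0]) cube([28, 28, 355]);
translate([0, 0, 381]) {
  cube([25, 36, 850]);
  translate([282, 0, 0]) cube([25, 36, 850]);
  translate([25, 0, 0]) cube([257, 36, 25]);
  translate([25, 0, 825]) cube([257, 36, 25]);
}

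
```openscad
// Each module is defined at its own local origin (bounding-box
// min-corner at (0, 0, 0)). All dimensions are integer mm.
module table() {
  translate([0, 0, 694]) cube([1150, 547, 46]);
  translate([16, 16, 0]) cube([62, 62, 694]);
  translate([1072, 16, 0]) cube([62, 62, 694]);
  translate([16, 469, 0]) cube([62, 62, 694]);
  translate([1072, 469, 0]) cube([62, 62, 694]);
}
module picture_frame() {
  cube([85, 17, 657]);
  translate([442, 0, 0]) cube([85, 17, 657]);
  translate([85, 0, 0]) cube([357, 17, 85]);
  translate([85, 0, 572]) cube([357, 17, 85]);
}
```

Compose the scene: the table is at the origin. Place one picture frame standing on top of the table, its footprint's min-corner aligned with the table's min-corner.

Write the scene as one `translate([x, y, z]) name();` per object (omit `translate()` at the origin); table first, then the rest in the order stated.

table();
translate([0, 0, 740]) picture_frame();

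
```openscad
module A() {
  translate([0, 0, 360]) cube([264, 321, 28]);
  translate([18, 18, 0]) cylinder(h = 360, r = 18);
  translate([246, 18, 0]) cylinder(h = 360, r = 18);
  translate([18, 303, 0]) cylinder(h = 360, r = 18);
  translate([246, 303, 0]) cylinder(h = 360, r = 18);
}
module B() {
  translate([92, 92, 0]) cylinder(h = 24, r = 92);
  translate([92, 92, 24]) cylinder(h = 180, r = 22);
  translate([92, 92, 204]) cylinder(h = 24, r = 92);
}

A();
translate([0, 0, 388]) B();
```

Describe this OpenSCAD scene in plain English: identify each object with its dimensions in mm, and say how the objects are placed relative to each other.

A is a four-legged stool. The seat is a 264×321×28 mm slab whose top surface is at z = 388 mm; four round legs, each 36 mm in diameter, run from the floor (z = 0) to the underside of the seat, each leg's axis is inset half a diameter from the nearest pair of seat edges (so the leg's bounding box is flush with the corner).

B is a spool: two coaxial disc flanges of radius 92 mm and thickness 24 mm, joined by a core cylinder of radius 22 mm and height 180 mm. The lower flange rests on z = 0 and the three cylinders share a vertical axis.

The spool is on top of the stool.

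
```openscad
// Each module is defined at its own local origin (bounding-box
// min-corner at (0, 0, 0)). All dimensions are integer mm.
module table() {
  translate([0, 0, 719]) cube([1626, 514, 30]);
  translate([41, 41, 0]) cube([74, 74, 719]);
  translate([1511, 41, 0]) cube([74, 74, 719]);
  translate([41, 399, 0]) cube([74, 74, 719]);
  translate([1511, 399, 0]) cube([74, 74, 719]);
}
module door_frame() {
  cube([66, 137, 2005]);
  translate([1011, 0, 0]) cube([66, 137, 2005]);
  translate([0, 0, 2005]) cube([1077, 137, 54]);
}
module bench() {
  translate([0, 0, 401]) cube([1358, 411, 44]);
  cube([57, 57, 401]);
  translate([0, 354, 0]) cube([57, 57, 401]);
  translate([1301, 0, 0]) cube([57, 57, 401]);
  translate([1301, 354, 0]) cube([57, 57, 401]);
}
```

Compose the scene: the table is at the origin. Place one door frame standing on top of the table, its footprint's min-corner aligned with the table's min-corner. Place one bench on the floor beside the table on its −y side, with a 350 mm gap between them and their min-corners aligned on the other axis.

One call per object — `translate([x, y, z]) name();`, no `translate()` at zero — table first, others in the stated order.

table();
translate([0, 0, 749]) door_frame();
translate([0, -761, 0]) bench();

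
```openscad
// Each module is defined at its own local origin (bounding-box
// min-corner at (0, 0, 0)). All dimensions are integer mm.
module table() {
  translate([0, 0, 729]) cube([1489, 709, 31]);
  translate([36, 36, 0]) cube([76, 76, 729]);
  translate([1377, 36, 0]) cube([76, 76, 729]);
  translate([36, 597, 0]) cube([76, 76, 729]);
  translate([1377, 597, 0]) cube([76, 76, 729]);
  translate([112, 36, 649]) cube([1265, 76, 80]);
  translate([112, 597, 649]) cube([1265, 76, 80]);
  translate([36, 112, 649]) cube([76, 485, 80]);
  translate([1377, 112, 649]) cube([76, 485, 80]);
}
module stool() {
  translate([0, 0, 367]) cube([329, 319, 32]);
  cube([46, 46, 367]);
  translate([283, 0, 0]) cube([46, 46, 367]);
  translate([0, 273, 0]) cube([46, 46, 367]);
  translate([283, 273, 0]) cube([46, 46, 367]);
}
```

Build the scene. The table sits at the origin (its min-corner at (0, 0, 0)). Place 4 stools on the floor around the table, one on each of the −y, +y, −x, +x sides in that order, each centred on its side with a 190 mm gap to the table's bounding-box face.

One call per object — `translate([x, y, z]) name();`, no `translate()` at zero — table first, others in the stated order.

table();
translate([580, -509, 0]) stool();
translate([580, 899, 0]) stool();
translate([-519, 195, 0]) stool();
translate([1679, 195, 0]) stool();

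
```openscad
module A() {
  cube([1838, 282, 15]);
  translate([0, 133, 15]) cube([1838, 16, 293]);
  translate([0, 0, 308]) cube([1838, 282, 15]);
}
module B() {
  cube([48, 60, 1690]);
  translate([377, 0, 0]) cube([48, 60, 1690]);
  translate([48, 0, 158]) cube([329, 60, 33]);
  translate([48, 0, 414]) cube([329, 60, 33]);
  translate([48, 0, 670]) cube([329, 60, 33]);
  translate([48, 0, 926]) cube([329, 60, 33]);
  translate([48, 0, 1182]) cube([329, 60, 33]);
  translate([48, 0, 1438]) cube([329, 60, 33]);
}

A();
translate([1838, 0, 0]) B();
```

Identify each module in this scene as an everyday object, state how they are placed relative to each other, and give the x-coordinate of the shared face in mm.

A is an I-beam. B is a ladder. The ladder is against the I-beam's +x side, with their −y faces flush. The x-coordinate of the shared face is 1838 mm.

The I-beam's +x face and the ladder's −x face are both at x = 1838 mm.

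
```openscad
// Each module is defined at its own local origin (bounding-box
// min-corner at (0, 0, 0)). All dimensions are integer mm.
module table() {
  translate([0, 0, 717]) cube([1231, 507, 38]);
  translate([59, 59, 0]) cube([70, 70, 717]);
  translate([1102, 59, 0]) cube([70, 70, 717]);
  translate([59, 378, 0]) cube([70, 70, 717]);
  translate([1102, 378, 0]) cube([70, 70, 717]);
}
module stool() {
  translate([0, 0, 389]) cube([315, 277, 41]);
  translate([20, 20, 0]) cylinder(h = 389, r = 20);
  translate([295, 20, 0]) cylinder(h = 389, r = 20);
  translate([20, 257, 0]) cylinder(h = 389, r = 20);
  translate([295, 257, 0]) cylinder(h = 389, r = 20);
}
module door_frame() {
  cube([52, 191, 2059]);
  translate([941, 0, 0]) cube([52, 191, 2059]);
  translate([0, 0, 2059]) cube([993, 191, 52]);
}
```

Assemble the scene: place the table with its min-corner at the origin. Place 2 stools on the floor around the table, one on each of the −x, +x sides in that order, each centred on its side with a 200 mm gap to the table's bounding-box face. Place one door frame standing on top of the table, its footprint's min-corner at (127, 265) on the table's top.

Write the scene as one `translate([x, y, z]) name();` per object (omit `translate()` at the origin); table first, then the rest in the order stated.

table();
translate([-515, 115, 0]) stool();
translate([1431, 115, 0]) stool();
translate([127, 265, 755]) door_frame();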